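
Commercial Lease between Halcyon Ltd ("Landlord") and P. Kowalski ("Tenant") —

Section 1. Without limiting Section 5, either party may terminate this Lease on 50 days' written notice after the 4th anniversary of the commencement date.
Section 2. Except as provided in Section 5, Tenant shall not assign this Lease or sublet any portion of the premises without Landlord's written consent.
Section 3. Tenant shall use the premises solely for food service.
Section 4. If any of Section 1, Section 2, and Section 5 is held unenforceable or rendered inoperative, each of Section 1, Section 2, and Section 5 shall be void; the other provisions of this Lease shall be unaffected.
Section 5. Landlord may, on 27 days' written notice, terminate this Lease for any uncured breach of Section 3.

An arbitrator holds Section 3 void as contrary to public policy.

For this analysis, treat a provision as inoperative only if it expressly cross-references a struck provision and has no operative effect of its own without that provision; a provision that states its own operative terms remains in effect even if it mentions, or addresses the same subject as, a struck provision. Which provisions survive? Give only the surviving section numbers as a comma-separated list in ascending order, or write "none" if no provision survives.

Section 3 is struck. The only function of Section 5 is the termination right for breach of Section 3, so it cannot stand once Section 3 is removed. Section 4 declares Section 1, Section 2, and Section 5 mutually dependent; since one of them has fallen, all of them are of no effect. That brings down Section 1 and Section 2 as well. The remainder continues in force under Section 4. Only Section 4 remains in effect.

4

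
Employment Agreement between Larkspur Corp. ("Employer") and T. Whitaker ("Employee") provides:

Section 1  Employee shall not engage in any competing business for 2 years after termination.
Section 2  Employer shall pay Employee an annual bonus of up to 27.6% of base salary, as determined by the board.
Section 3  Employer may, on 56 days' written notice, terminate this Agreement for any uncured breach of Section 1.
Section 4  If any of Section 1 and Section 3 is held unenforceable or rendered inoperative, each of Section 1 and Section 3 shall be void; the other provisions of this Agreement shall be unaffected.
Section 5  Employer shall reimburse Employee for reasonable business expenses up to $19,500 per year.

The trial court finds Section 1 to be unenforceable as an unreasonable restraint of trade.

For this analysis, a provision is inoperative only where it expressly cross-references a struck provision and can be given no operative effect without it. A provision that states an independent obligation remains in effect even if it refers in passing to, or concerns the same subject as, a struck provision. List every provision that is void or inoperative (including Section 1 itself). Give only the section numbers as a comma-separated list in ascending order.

Section 1 is struck. Section 3 operates only by reference to Section 1, so it falls with Section 1. Section 4 declares Section 1 and Section 3 mutually dependent; since one of them has fallen, all of them are of no effect. The remainder continues in force under Section 4. The provisions still in force are Section 2, Section 4, and Section 5.

1, 3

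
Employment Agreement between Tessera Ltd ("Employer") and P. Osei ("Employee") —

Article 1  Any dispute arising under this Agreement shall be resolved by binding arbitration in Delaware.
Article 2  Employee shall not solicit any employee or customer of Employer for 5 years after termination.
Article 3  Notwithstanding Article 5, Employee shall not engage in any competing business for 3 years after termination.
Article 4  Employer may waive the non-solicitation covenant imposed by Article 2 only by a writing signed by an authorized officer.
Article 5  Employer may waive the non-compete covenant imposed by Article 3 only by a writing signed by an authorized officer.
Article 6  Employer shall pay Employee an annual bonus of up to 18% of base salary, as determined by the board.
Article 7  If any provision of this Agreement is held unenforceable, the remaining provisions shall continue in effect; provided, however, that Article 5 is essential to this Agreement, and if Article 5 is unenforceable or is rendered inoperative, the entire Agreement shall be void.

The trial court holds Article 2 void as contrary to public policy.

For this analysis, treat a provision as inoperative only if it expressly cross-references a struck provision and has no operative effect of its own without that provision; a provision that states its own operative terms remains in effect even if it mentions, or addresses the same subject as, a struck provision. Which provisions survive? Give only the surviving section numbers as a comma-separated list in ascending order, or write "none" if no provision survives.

Article 2 is struck. Article 4 has no operative effect of its own apart from Article 2 and is therefore inoperative. Article 7 makes Article 5 an essential term, but Article 5 is unaffected, so the severability proviso in Article 7 preserves the remaining provisions. That leaves Article 1, Article 3, Article 5, Article 6, and Article 7 in effect.

1, 3, 5, 6, 7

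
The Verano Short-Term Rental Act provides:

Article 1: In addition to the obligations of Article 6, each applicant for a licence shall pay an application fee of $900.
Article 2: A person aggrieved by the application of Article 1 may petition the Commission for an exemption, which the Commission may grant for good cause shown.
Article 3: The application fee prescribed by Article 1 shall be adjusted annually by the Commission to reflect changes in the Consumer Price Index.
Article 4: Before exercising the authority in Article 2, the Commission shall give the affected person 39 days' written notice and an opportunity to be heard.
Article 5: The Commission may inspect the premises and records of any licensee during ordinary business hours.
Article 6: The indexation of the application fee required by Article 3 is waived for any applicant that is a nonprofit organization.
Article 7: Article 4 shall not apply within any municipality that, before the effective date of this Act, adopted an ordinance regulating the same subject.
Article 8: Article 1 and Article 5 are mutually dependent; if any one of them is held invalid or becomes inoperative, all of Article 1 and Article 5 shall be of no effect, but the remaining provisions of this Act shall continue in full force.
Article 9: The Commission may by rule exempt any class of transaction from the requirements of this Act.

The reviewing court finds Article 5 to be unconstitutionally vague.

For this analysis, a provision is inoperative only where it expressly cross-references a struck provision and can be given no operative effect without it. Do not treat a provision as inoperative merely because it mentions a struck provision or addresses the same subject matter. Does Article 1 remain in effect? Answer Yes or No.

Article 5 is struck. Nothing else in the Act is defined by reference to Article 5. Article 8 declares Article 1 and Article 5 mutually dependent; since one of them has fallen, all of them are of no effect. That brings down Article 1 as well. Article 2, Article 3, Article 4, Article 6, and Article 7 in turn depend solely on a provision now struck and likewise fall. The remainder continues in force under Article 8. That leaves Article 8 and Article 9 in effect. Article 1 is among the inoperative provisions, so the answer is no.

No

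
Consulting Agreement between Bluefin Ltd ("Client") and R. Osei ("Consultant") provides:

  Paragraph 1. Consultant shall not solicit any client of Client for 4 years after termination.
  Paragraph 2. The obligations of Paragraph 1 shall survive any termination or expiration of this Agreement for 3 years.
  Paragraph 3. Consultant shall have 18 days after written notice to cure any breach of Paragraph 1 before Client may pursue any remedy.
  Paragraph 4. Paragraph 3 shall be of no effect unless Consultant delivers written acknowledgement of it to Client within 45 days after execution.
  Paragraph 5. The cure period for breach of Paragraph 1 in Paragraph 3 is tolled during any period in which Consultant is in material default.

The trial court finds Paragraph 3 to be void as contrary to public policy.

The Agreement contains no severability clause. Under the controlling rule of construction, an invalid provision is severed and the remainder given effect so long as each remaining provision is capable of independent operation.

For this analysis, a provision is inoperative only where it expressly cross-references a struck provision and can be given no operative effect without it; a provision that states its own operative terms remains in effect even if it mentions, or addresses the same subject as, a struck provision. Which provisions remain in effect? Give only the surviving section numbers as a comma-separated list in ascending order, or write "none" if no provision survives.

Paragraph 3 is struck. The only function of Paragraph 4 is the acknowledgement condition for Paragraph 3, so it cannot stand once Paragraph 3 is removed. Paragraph 5 has no operative effect of its own apart from Paragraph 3 and is therefore inoperative. With no severability clause, the stated default rule severs what cannot stand and enforces each remaining provision that can operate on its own. That leaves Paragraph 1 and Paragraph 2 in effect.

1, 2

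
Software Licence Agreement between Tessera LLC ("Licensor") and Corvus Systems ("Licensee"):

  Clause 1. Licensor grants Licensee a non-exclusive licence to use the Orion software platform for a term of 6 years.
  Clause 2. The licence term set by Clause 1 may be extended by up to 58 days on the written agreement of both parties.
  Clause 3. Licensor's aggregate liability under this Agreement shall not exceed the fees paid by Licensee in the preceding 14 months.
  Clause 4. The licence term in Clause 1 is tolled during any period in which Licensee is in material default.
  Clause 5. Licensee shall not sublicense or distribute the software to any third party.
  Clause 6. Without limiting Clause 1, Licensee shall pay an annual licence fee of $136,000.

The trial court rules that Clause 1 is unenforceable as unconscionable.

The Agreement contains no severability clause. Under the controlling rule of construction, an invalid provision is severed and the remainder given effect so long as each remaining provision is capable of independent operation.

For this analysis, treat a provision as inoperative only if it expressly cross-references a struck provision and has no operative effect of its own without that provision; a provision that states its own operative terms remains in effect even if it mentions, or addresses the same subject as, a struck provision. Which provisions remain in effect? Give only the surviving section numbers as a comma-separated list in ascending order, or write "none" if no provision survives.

3, 5, 6

Clause 1 is struck. Clause 2 operates only by reference to Clause 1, so it falls with Clause 1. Clause 4 does nothing except set the tolling of the licence term by reference to Clause 1; with Clause 1 gone it has no independent effect and is inoperative. Although Clause 6 refers to Clause 1, its operative terms do not depend on Clause 1, so it remains in effect. With no severability clause, the stated default rule severs what cannot stand and enforces each remaining provision that can operate on its own. Clause 3, Clause 5, and Clause 6 remain in effect.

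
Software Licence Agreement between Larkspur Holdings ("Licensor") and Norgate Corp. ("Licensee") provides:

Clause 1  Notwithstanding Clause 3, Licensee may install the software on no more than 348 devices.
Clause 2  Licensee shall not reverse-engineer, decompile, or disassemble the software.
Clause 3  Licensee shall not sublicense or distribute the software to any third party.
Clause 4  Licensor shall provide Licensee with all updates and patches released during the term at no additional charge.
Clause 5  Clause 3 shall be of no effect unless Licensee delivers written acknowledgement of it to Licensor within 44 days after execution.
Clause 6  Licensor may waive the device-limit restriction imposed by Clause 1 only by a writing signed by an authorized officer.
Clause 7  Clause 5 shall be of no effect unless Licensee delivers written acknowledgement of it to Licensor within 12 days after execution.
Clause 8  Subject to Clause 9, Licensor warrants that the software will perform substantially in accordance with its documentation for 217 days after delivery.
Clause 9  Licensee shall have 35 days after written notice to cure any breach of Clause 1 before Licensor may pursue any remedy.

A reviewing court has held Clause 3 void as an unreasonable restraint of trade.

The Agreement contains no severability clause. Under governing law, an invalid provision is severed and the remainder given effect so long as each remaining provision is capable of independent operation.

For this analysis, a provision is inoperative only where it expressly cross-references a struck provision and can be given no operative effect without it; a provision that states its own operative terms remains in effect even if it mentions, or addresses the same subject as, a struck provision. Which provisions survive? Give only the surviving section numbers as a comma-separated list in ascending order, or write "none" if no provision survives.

Clause 3 is struck. The only function of Clause 5 is the acknowledgement condition for Clause 3, so it cannot stand once Clause 3 is removed. Clause 7 has no operative effect of its own apart from Clause 5 and is therefore inoperative. Clause 1 mentions Clause 3 but its own obligation stands independently of Clause 3, so Clause 1 is not affected. With no severability clause, the stated default rule severs what cannot stand and enforces each remaining provision that can operate on its own. Clause 1, Clause 2, Clause 4, Clause 6, Clause 8, and Clause 9 remain in effect.

1, 2, 4, 6, 8, 9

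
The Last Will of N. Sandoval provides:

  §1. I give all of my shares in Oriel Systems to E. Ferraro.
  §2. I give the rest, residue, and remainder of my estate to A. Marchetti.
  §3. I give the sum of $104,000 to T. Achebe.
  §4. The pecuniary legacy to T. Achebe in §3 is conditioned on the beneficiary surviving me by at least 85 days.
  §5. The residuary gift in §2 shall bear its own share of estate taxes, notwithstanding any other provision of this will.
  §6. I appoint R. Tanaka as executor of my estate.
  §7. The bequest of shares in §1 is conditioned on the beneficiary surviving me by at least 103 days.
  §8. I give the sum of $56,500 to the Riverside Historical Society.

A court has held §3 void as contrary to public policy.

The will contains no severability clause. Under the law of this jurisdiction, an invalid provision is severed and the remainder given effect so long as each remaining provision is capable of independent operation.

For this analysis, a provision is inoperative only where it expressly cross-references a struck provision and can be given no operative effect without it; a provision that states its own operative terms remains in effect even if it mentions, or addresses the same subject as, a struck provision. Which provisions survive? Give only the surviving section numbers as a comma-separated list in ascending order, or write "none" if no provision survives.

1, 2, 5, 6, 7, 8

§3 is struck. §4 merely fixes the survivorship condition on §3; with §3 gone it has nothing to operate on and falls away. With no severability clause, the stated default rule severs what cannot stand and enforces each remaining provision that can operate on its own. §1, §2, §5, §6, §7, and §8 remain in effect.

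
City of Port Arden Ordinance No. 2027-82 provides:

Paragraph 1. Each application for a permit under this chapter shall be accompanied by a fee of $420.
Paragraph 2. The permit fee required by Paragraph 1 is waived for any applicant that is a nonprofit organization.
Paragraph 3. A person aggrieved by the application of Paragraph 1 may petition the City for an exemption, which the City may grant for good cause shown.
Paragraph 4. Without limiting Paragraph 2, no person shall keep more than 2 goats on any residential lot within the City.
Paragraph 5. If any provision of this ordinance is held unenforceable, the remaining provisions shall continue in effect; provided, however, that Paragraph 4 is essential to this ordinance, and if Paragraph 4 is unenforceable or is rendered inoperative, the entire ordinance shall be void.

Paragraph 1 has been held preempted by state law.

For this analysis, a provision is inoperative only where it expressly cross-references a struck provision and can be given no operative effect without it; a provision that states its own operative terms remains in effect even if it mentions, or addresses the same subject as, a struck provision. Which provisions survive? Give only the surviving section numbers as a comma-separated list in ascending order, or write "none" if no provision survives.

Paragraph 1 is struck. The whole of Paragraph 2 is the nonprofit waiver of the permit fee, defined by reference to Paragraph 1, so Paragraph 2 cannot stand once Paragraph 1 is removed. Paragraph 3 has no operative effect of its own apart from Paragraph 1 and is therefore inoperative. Although Paragraph 4 refers to Paragraph 2, its operative terms do not depend on Paragraph 2, so it remains in effect. Paragraph 5 makes Paragraph 4 an essential term, but Paragraph 4 is unaffected, so the severability proviso in Paragraph 5 preserves the remaining provisions. That leaves Paragraph 4 and Paragraph 5 in effect.

4, 5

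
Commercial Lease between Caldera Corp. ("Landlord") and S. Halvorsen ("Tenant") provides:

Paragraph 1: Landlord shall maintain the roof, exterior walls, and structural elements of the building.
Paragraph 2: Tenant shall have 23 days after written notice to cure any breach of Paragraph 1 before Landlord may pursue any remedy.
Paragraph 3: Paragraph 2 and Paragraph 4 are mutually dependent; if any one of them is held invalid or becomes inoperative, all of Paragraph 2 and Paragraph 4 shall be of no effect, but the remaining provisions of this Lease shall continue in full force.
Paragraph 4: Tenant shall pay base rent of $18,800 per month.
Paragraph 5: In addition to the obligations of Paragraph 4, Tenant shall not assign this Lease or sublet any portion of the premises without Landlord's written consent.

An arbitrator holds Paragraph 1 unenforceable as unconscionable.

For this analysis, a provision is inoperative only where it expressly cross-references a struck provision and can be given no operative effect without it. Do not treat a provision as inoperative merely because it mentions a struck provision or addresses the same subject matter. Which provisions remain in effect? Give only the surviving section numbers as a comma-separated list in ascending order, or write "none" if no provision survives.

3, 5

Paragraph 1 is struck. Paragraph 2 operates only by reference to Paragraph 1, so it falls with Paragraph 1. Although Paragraph 5 refers to Paragraph 4, its operative terms do not depend on Paragraph 4, so it remains in effect. Paragraph 3 declares Paragraph 2 and Paragraph 4 mutually dependent; since one of them has fallen, all of them are of no effect. That brings down Paragraph 4 as well. The remainder continues in force under Paragraph 3. That leaves Paragraph 3 and Paragraph 5 in effect.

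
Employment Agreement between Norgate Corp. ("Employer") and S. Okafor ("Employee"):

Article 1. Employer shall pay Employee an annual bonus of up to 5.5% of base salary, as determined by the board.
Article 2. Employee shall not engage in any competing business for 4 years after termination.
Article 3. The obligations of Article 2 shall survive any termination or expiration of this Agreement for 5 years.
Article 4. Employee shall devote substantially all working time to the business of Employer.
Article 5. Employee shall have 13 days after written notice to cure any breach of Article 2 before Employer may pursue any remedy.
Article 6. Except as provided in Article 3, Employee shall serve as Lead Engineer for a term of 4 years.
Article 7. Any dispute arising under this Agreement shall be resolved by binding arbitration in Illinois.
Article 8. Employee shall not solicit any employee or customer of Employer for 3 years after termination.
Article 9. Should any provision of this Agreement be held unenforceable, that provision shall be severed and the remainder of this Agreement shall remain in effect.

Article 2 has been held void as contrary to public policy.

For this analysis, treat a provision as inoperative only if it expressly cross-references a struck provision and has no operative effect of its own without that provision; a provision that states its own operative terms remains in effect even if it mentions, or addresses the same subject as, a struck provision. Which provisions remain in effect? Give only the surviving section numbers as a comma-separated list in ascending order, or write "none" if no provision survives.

Article 2 is struck. Article 3 has no operative effect of its own apart from Article 2 and is therefore inoperative. Article 5 operates only by reference to Article 2, so it falls with Article 2. Although Article 6 refers to Article 3, its operative terms do not depend on Article 3, so it remains in effect. Under the severability clause in Article 9, the remaining provisions continue in force. The provisions still in force are Article 1, Article 4, Article 6, Article 7, Article 8, and Article 9.

1, 4, 6, 7, 8, 9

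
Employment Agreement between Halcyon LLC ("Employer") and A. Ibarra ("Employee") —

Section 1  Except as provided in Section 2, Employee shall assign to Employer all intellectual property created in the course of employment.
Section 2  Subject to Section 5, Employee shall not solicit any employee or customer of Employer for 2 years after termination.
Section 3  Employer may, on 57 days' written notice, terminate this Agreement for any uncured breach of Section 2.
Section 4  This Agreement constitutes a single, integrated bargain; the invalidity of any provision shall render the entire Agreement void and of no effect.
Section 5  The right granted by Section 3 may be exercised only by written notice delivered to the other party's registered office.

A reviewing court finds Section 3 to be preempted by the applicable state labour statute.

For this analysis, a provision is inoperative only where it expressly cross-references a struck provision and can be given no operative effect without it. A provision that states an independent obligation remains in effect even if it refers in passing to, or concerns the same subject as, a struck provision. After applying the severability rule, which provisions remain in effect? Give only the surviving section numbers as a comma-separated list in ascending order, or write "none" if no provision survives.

none

Section 3 is struck. Section 5 operates only by reference to Section 3, so it falls with Section 3. Section 4 provides that the Agreement is not severable, so the invalidity of any one provision voids the entire Agreement. No provision of the Agreement survives.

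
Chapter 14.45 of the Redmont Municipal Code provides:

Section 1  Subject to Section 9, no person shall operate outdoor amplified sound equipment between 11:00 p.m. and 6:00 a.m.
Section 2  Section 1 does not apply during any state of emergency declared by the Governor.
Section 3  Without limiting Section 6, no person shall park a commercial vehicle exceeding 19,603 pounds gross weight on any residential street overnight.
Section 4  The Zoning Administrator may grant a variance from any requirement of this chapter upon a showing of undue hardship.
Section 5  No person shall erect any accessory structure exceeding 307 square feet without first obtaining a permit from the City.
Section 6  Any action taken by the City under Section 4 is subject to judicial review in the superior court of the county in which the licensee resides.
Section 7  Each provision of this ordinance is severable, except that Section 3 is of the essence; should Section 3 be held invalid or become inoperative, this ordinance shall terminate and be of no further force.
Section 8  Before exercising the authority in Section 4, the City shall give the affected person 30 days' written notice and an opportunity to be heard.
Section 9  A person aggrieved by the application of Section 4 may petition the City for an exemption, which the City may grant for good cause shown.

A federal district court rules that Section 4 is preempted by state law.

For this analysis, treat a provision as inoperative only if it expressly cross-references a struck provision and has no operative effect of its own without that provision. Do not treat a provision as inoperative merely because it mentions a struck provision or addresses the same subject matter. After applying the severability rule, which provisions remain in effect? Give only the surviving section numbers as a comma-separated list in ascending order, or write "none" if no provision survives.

Section 4 is struck. Section 6 operates only by reference to Section 4, so it falls with Section 4. Section 8 has no operative effect of its own apart from Section 4 and is therefore inoperative. The only function of Section 9 is the exemption procedure for Section 4, so it cannot stand once Section 4 is removed. Section 1 mentions Section 9 but its own obligation stands independently of Section 9, so Section 1 is not affected. Although Section 3 refers to Section 6, its operative terms do not depend on Section 6, so it remains in effect. Section 7 makes Section 3 an essential term, but Section 3 is unaffected, so the severability proviso in Section 7 preserves the remaining provisions. That leaves Section 1, Section 2, Section 3, Section 5, and Section 7 in effect.

1, 2, 3, 5, 7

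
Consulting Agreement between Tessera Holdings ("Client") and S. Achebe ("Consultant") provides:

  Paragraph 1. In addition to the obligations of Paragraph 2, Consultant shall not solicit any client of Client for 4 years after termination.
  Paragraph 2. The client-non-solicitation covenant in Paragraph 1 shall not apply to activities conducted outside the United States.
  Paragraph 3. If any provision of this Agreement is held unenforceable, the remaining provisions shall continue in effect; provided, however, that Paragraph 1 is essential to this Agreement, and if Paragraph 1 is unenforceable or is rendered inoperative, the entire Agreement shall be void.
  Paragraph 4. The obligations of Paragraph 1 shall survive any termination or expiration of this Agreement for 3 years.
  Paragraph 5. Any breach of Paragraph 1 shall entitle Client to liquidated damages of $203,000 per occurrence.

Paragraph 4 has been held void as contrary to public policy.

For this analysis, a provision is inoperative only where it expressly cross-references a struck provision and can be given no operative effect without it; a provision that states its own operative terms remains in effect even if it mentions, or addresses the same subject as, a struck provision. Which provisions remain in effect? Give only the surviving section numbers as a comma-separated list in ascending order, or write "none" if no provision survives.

1, 2, 3, 5

Paragraph 4 is struck. No other provision's operative terms depend on Paragraph 4. Paragraph 3 makes Paragraph 1 an essential term, but Paragraph 1 is unaffected, so the severability proviso in Paragraph 3 preserves the remaining provisions. That leaves Paragraph 1, Paragraph 2, Paragraph 3, and Paragraph 5 in effect.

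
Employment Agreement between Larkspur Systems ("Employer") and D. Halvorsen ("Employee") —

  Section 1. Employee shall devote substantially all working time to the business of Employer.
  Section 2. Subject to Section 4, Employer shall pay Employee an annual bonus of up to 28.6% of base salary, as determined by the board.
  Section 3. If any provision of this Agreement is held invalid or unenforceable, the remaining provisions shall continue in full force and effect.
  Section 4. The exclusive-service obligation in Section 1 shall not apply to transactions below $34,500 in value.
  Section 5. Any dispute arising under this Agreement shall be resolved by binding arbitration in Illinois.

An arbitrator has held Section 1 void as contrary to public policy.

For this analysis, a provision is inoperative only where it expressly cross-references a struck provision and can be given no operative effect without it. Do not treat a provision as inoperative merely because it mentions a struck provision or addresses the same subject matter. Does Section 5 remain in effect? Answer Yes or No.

Yes

Section 1 is struck. Section 4 has no operative effect of its own apart from Section 1 and is therefore inoperative. Section 2 mentions Section 4 but its own obligation stands independently of Section 4, so Section 2 is not affected. Under the severability clause in Section 3, the remaining provisions continue in force. Section 2, Section 3, and Section 5 remain in effect. Section 5 is among the surviving provisions, so the answer is yes.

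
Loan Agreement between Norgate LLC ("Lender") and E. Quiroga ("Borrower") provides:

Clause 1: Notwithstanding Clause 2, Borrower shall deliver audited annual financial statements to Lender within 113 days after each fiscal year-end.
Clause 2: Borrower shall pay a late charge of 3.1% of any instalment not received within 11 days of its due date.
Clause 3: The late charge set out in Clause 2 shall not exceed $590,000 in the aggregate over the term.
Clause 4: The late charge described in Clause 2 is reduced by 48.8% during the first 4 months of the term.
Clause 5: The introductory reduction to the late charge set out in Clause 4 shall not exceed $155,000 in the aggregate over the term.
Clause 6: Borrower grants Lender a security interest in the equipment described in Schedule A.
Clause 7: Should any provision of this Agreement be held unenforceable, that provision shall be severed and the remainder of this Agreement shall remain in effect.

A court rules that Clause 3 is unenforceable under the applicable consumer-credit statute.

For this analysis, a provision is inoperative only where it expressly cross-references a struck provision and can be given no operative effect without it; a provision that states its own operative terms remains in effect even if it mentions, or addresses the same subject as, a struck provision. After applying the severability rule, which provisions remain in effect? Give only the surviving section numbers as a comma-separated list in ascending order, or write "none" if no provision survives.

1, 2, 4, 5, 6, 7

Clause 3 is struck. No other provision's operative terms depend on Clause 3. Clause 7 is a severability clause and preserves every provision that can still be given independent effect. The provisions still in force are Clause 1, Clause 2, Clause 4, Clause 5, Clause 6, and Clause 7.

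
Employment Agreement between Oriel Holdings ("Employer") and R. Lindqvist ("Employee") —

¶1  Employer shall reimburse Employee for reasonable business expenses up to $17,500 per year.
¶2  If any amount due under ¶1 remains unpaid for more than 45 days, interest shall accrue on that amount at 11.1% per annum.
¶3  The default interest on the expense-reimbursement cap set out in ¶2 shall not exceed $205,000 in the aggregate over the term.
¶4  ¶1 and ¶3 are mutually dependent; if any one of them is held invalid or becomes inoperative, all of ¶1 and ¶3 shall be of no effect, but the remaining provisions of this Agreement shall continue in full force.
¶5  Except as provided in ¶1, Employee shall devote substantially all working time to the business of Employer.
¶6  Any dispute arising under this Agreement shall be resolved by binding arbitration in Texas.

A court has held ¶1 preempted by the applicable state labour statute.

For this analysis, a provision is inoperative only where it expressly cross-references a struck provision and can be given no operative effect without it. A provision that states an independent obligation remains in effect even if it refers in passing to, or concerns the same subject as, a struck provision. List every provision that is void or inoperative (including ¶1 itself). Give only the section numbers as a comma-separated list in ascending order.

1, 2, 3

¶1 is struck. ¶2 does nothing except set the default interest on the expense-reimbursement cap by reference to ¶1; with ¶1 gone it has no independent effect and is inoperative. ¶3 does nothing except set the aggregate cap on the default interest on the expense-reimbursement cap by reference to ¶2; with ¶2 gone it has no independent effect and is inoperative. ¶5 mentions ¶1 but its own obligation stands independently of ¶1, so ¶5 is not affected. ¶4 declares ¶1 and ¶3 mutually dependent; since one of them has fallen, all of them are of no effect. The remainder continues in force under ¶4. The provisions still in force are ¶4, ¶5, and ¶6.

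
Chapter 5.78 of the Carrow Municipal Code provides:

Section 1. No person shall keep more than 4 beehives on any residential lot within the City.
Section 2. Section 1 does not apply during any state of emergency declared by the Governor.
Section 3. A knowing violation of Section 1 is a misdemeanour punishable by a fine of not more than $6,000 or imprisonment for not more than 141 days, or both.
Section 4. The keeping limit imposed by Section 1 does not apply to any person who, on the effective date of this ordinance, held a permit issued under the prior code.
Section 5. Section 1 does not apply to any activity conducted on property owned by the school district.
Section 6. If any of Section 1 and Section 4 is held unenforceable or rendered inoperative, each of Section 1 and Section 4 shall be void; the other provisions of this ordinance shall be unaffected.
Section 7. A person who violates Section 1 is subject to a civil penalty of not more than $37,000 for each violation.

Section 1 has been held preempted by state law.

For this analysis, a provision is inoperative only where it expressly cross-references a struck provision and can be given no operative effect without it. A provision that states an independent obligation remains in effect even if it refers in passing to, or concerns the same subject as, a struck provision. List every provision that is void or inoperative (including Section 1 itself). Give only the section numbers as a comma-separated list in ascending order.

Section 1 is struck. The only function of Section 2 is the emergency suspension of Section 1, so it cannot stand once Section 1 is removed. Section 3 has no operative effect of its own apart from Section 1 and is therefore inoperative. Section 4 merely fixes the grandfather exemption from Section 1; with Section 1 gone it has nothing to operate on and falls away. Section 5 merely fixes the public-property exemption from Section 1; with Section 1 gone it has nothing to operate on and falls away. Section 7 merely fixes the civil penalty for violating Section 1; with Section 1 gone it has nothing to operate on and falls away. Section 6 declares Section 1 and Section 4 mutually dependent; since one of them has fallen, all of them are of no effect. The remainder continues in force under Section 6. Only Section 6 remains in effect.

1, 2, 3, 4, 5, 7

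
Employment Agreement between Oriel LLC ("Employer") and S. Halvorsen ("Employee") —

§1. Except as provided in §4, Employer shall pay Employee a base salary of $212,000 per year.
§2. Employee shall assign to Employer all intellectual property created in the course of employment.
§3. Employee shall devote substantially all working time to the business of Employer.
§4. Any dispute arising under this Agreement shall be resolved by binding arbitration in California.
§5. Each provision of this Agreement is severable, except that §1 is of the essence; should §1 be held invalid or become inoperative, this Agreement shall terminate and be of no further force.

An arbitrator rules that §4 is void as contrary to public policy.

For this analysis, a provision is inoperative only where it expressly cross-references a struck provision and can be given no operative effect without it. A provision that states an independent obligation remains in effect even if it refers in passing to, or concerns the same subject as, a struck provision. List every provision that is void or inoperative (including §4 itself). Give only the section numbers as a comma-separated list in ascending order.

4

§4 is struck. §1 mentions §4 but its own obligation stands independently of §4, so §1 is not affected. No other provision's operative terms depend on §4. §5 makes §1 an essential term, but §1 is unaffected, so the severability proviso in §5 preserves the remaining provisions. That leaves §1, §2, §3, and §5 in effect.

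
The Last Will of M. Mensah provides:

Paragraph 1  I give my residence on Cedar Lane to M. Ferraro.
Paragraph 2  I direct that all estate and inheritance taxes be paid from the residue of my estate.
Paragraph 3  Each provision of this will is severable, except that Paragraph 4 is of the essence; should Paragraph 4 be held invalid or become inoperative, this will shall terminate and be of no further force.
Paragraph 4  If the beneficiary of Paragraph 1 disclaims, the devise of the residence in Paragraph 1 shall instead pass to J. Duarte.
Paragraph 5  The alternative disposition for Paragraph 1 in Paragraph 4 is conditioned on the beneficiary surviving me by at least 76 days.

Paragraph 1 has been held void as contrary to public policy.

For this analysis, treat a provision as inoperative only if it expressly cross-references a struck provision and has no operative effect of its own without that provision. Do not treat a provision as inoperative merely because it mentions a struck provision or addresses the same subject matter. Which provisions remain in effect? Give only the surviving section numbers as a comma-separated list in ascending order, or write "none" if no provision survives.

Paragraph 1 is struck. Paragraph 4 operates only by reference to Paragraph 1, so it falls with Paragraph 1. Paragraph 5 operates only by reference to Paragraph 4, so it falls with Paragraph 4. Paragraph 3 makes Paragraph 4 an essential term, and Paragraph 4 has been rendered inoperative by the cascade; under Paragraph 3, the entire will is therefore void. No provision of the will survives.

none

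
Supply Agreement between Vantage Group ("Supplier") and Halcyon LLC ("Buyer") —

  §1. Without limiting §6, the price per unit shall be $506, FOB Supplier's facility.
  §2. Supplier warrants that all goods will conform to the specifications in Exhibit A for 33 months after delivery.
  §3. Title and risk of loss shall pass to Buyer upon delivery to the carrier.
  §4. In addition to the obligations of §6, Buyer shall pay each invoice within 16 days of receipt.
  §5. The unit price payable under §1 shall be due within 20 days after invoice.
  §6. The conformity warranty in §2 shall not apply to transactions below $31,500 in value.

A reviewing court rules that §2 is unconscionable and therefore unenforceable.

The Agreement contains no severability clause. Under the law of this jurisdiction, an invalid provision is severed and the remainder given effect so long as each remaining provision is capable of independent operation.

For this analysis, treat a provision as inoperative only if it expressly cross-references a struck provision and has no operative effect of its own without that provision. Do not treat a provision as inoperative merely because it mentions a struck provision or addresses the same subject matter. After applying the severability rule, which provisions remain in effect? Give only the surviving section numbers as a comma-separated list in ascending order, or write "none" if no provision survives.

1, 3, 4, 5

§2 is struck. §6 has no operative effect of its own apart from §2 and is therefore inoperative. §1 mentions §6 but its own obligation stands independently of §6, so §1 is not affected. Although §4 refers to §6, its operative terms do not depend on §6, so it remains in effect. Under the stated default rule, only provisions that cannot operate independently fall away; the rest are enforced. That leaves §1, §3, §4, and §5 in effect.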